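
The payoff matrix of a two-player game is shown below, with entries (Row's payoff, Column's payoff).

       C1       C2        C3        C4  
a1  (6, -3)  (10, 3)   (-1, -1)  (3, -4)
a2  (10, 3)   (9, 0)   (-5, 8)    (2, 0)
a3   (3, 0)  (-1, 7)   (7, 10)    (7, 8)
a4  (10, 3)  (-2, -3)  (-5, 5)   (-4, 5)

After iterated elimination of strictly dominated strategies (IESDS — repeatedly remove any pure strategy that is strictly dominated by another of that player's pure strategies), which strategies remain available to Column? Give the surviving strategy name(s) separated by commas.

C2, C3

Column's strategy C1 is strictly dominated by C3 (a1: -1>-3, a2: 8>3, a3: 10>0, a4: 5>3) and is removed.
Row a2 is eliminated: a1 beats it against every remaining column (C2: 10>9, C3: -1>-5, C4: 3>2).
For Row, a1 strictly dominates a4 on the remaining columns (C2: 10>-2, C3: -1>-5, C4: 3>-4); eliminate a4.
For Column, C3 strictly dominates C4 on the remaining rows (a1: -1>-4, a3: 10>8); eliminate C4.
Among the remaining strategies, none is strictly dominated by another pure strategy of the same player, so the elimination stops.
Surviving strategies — Row: {a1, a3}; Column: {C2, C3}.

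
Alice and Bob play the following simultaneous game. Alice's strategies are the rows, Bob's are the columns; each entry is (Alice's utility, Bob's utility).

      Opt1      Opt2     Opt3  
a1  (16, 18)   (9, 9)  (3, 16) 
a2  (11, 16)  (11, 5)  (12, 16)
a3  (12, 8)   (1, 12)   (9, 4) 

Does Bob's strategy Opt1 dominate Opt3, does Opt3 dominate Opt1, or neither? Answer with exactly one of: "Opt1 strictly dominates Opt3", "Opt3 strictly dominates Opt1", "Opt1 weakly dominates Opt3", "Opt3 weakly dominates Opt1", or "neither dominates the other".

Opt1 weakly dominates Opt3

Opt1's payoffs vs Opt3's, by Alice's action — a1: 18>16, a2: 16=16, a3: 8>4.
Opt1 is at least as good everywhere and strictly better somewhere (tied only at a2), so Opt1 weakly but not strictly dominates Opt3.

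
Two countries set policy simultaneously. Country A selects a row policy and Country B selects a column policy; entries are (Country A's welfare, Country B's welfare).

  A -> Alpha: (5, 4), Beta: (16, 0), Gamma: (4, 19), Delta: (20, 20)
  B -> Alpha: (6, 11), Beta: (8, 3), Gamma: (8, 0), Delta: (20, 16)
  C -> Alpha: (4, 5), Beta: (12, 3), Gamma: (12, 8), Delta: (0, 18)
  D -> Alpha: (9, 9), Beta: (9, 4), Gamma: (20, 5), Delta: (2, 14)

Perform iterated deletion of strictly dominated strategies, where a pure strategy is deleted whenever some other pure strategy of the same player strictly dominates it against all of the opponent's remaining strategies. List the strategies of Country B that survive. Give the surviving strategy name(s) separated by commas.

Delta

Column Alpha is eliminated: Delta beats it against every remaining row (A: 20>4, B: 16>11, C: 18>5, D: 14>9).
Country B's strategy Beta is strictly dominated by Delta (A: 20>0, B: 16>3, C: 18>3, D: 14>4) and is removed.
Country A's strategy C is strictly dominated by D (Gamma: 20>12, Delta: 2>0) and is removed.
Country B's strategy Gamma is strictly dominated by Delta (A: 20>19, B: 16>0, D: 14>5) and is removed.
Row D is eliminated: A beats it against every remaining column (Delta: 20>2).
Among the remaining strategies, none is strictly dominated by another pure strategy of the same player, so the elimination stops.
Surviving strategies — Country A: {A, B}; Country B: {Delta}.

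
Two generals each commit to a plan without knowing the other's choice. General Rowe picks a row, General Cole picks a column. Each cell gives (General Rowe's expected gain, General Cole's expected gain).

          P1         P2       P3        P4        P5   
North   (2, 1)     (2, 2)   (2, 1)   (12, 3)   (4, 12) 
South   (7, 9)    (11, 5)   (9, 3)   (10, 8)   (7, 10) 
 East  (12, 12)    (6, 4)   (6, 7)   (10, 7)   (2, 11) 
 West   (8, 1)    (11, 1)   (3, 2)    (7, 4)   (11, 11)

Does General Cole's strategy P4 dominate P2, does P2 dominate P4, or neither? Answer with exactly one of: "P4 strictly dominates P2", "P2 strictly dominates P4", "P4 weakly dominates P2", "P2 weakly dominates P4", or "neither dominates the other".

P4's payoffs vs P2's, by General Rowe's action — North: 3>2, South: 8>5, East: 7>4, West: 4>1.
P4 gives a strictly higher payoff against every action of General Rowe, so P4 strictly dominates P2.

P4 strictly dominates P2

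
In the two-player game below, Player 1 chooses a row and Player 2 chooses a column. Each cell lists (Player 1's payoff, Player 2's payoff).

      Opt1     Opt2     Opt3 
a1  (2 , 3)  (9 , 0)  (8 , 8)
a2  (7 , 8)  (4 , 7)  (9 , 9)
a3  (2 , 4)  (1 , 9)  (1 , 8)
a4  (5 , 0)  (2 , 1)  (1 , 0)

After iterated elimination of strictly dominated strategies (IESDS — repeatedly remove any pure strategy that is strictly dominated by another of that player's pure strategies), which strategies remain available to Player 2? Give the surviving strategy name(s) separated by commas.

Player 1's strategy a3 is strictly dominated by a2 (Opt1: 7>2, Opt2: 4>1, Opt3: 9>1) and is removed.
Player 1's strategy a4 is strictly dominated by a2 (Opt1: 7>5, Opt2: 4>2, Opt3: 9>1) and is removed.
For Player 2, Opt3 strictly dominates Opt1 on the remaining rows (a1: 8>3, a2: 9>8); eliminate Opt1.
For Player 2, Opt3 strictly dominates Opt2 on the remaining rows (a1: 8>0, a2: 9>7); eliminate Opt2.
For Player 1, a2 strictly dominates a1 on the remaining columns (Opt3: 9>8); eliminate a1.
Among the remaining strategies, none is strictly dominated by another pure strategy of the same player, so the elimination stops.
Surviving strategies — Player 1: {a2}; Player 2: {Opt3}.

Opt3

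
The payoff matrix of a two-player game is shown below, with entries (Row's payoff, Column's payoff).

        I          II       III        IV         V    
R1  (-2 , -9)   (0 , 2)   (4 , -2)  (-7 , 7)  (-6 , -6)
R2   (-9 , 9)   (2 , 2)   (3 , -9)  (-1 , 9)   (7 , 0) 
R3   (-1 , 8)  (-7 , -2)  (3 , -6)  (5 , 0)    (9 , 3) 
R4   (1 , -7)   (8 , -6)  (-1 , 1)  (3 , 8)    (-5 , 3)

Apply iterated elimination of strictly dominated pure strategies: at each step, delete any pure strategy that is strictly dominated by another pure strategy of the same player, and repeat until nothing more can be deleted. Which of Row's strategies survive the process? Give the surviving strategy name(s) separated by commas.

For Column, IV strictly dominates II on the remaining rows (R1: 7>2, R2: 9>2, R3: 0>-2, R4: 8>-6); eliminate II.
Column's strategy III is strictly dominated by IV (R1: 7>-2, R2: 9>-9, R3: 0>-6, R4: 8>1) and is removed.
Row's strategy R1 is strictly dominated by R3 (I: -1>-2, IV: 5>-7, V: 9>-6) and is removed.
For Row, R3 strictly dominates R2 on the remaining columns (I: -1>-9, IV: 5>-1, V: 9>7); eliminate R2.
Among the remaining strategies, none is strictly dominated by another pure strategy of the same player, so the elimination stops.
Surviving strategies — Row: {R3, R4}; Column: {I, IV, V}.

R3, R4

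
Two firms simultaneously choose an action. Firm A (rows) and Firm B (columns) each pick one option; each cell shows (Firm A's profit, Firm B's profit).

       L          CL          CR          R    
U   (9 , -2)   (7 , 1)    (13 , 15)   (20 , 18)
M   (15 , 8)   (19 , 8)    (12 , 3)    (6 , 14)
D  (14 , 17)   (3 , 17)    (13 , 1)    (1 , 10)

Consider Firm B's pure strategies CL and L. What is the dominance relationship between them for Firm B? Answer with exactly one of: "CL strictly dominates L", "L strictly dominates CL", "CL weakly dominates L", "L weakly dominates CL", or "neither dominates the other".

CL weakly dominates L

Compare CL to L across each opponent action: U: 1>-2, M: 8=8, D: 17=17.
CL is at least as good everywhere and strictly better somewhere (tied only at M, D), so CL weakly but not strictly dominates L.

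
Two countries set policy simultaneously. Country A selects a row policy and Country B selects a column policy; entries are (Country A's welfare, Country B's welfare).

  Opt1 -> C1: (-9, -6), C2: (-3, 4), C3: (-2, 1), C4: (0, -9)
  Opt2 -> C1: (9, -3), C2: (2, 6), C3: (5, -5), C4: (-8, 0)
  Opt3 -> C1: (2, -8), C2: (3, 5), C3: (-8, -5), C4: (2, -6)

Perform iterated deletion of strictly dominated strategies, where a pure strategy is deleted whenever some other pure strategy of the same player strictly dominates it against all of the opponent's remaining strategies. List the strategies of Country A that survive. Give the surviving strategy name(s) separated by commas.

Country B's strategy C1 is strictly dominated by C2 (Opt1: 4>-6, Opt2: 6>-3, Opt3: 5>-8) and is removed.
Country B's strategy C3 is strictly dominated by C2 (Opt1: 4>1, Opt2: 6>-5, Opt3: 5>-5) and is removed.
For Country A, Opt3 strictly dominates Opt1 on the remaining columns (C2: 3>-3, C4: 2>0); eliminate Opt1.
Row Opt2 is eliminated: Opt3 beats it against every remaining column (C2: 3>2, C4: 2>-8).
Column C4 is eliminated: C2 beats it against every remaining row (Opt3: 5>-6).
Among the remaining strategies, none is strictly dominated by another pure strategy of the same player, so the elimination stops.
Surviving strategies — Country A: {Opt3}; Country B: {C2}.

Opt3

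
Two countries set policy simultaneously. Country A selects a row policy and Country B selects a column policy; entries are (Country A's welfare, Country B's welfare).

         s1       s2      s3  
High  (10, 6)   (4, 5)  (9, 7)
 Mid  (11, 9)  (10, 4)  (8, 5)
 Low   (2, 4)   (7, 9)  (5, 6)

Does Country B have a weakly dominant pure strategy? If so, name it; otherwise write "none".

s1 fails to dominate s2 at Low (4<9).
s2 fails to dominate s1 at High (5<6).
s3 fails to dominate s1 at Mid (5<9).
No single strategy dominates all the others.

none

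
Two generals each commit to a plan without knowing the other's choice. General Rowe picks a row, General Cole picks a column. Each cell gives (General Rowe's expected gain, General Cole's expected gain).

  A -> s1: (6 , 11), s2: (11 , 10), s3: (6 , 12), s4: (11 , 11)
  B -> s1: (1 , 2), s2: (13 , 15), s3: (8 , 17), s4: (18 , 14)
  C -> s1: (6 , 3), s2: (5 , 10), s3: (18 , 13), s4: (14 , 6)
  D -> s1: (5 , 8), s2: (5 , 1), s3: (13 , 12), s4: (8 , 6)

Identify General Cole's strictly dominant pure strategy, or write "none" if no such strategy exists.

s3 vs s1: A: 12>11, B: 17>2, C: 13>3, D: 12>8.
s3 vs s2: A: 12>10, B: 17>15, C: 13>10, D: 12>1.
s3 vs s4: A: 12>11, B: 17>14, C: 13>6, D: 12>6.
s3 strictly beats every other strategy against every opponent action, so it is strictly dominant.

s3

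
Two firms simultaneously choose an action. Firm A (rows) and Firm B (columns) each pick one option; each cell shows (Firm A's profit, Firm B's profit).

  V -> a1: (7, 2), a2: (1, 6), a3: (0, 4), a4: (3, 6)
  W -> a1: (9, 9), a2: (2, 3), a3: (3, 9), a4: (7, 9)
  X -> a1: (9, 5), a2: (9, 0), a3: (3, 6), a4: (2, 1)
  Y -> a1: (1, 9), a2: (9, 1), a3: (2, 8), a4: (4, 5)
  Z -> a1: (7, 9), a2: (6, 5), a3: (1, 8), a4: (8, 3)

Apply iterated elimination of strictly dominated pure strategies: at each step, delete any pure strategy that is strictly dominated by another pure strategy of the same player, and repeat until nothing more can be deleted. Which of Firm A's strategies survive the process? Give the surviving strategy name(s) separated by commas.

Firm A's strategy V is strictly dominated by W (a1: 9>7, a2: 2>1, a3: 3>0, a4: 7>3) and is removed.
Column a2 is eliminated: a1 beats it against every remaining row (W: 9>3, X: 5>0, Y: 9>1, Z: 9>5).
Firm A's strategy Y is strictly dominated by W (a1: 9>1, a3: 3>2, a4: 7>4) and is removed.
Among the remaining strategies, none is strictly dominated by another pure strategy of the same player, so the elimination stops.
Surviving strategies — Firm A: {W, X, Z}; Firm B: {a1, a3, a4}.

W, X, Z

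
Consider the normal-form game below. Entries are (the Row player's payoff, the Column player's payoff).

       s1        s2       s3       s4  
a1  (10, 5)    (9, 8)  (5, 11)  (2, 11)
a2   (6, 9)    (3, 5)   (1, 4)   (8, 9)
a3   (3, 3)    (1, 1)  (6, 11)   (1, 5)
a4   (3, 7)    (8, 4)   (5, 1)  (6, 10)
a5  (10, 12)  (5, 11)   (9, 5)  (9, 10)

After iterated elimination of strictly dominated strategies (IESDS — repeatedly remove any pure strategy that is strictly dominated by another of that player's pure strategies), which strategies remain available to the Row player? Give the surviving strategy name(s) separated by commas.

a1, a4, a5

For the Row player, a5 strictly dominates a2 on the remaining columns (s1: 10>6, s2: 5>3, s3: 9>1, s4: 9>8); eliminate a2.
For the Row player, a5 strictly dominates a3 on the remaining columns (s1: 10>3, s2: 5>1, s3: 9>6, s4: 9>1); eliminate a3.
Among the remaining strategies, none is strictly dominated by another pure strategy of the same player, so the elimination stops.
Surviving strategies — the Row player: {a1, a4, a5}; the Column player: {s1, s2, s3, s4}.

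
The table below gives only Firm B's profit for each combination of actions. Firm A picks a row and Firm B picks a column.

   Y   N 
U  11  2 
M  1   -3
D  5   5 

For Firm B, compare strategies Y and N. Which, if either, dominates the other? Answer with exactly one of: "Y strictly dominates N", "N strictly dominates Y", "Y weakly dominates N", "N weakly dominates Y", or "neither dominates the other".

Y's payoffs vs N's, by Firm A's action — U: 11>2, M: 1>-3, D: 5=5.
Y is at least as good everywhere and strictly better somewhere (tied only at D), so Y weakly but not strictly dominates N.

Y weakly dominates N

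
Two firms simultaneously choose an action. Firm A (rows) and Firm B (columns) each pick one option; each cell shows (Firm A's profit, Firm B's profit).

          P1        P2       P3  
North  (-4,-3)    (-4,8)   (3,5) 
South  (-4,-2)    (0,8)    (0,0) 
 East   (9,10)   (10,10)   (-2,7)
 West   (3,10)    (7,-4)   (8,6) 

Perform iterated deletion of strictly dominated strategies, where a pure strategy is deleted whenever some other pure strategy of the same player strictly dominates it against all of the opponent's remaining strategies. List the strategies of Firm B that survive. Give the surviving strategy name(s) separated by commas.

P1, P2

For Firm A, West strictly dominates North on the remaining columns (P1: 3>-4, P2: 7>-4, P3: 8>3); eliminate North.
Firm A's strategy South is strictly dominated by West (P1: 3>-4, P2: 7>0, P3: 8>0) and is removed.
For Firm B, P1 strictly dominates P3 on the remaining rows (East: 10>7, West: 10>6); eliminate P3.
Row West is eliminated: East beats it against every remaining column (P1: 9>3, P2: 10>7).
Among the remaining strategies, none is strictly dominated by another pure strategy of the same player, so the elimination stops.
Surviving strategies — Firm A: {East}; Firm B: {P1, P2}.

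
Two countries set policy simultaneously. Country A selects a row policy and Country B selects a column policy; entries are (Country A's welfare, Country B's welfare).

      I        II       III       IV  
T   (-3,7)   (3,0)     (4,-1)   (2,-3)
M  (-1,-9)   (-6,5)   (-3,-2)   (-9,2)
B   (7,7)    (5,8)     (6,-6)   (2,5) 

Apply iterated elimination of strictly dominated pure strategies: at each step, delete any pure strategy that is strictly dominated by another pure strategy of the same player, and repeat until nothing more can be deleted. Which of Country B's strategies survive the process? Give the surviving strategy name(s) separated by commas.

II

Row M is eliminated: B beats it against every remaining column (I: 7>-1, II: 5>-6, III: 6>-3, IV: 2>-9).
Column III is eliminated: I beats it against every remaining row (T: 7>-1, B: 7>-6).
For Country B, I strictly dominates IV on the remaining rows (T: 7>-3, B: 7>5); eliminate IV.
Country A's strategy T is strictly dominated by B (I: 7>-3, II: 5>3) and is removed.
For Country B, II strictly dominates I on the remaining rows (B: 8>7); eliminate I.
Among the remaining strategies, none is strictly dominated by another pure strategy of the same player, so the elimination stops.
Surviving strategies — Country A: {B}; Country B: {II}.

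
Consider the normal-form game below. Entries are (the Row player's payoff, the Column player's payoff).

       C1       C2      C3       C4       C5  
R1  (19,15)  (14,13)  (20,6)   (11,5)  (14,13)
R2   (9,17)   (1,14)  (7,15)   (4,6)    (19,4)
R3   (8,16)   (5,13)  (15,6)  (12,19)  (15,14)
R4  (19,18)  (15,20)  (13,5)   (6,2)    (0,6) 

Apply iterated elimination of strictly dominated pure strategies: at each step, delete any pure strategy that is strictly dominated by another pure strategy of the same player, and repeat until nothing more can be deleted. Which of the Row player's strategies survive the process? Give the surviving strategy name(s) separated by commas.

The Column player's strategy C3 is strictly dominated by C1 (R1: 15>6, R2: 17>15, R3: 16>6, R4: 18>5) and is removed.
The Column player's strategy C5 is strictly dominated by C1 (R1: 15>13, R2: 17>4, R3: 16>14, R4: 18>6) and is removed.
The Row player's strategy R2 is strictly dominated by R1 (C1: 19>9, C2: 14>1, C4: 11>4) and is removed.
Among the remaining strategies, none is strictly dominated by another pure strategy of the same player, so the elimination stops.
Surviving strategies — the Row player: {R1, R3, R4}; the Column player: {C1, C2, C4}.

R1, R3, R4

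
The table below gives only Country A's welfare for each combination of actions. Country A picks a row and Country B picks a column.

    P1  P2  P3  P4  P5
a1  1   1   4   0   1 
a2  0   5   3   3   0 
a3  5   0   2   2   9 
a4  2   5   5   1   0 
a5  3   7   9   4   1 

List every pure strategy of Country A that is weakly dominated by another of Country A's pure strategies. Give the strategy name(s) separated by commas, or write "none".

a1 is weakly dominated by a5 (P1: 3>1, P2: 7>1, P3: 9>4, P4: 4>0, P5: 1=1).
a5 weakly dominates a2 — P1: 3>0, P2: 7>5, P3: 9>3, P4: 4>3, P5: 1>0.
a3: no other strategy beats it everywhere (a1 at P1 (5>1); a2 at P1 (5>0); a4 at P1 (5>2); a5 at P1 (5>3)).
a5 weakly dominates a4 — P1: 3>2, P2: 7>5, P3: 9>5, P4: 4>1, P5: 1>0.
a5 is not dominated — it holds its own against a1 at P1 (3>1); a2 at P1 (3>0); a3 at P2 (7>0); a4 at P1 (3>2).

a1, a2, a4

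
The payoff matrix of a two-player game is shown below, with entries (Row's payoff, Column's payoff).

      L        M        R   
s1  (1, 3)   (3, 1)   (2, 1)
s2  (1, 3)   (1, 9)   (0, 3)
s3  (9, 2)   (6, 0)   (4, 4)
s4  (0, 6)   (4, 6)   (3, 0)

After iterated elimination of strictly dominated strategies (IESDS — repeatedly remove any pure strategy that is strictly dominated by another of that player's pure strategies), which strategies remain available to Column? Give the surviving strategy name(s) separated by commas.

R

For Row, s3 strictly dominates s1 on the remaining columns (L: 9>1, M: 6>3, R: 4>2); eliminate s1.
Row's strategy s2 is strictly dominated by s3 (L: 9>1, M: 6>1, R: 4>0) and is removed.
Row s4 is eliminated: s3 beats it against every remaining column (L: 9>0, M: 6>4, R: 4>3).
For Column, R strictly dominates L on the remaining rows (s3: 4>2); eliminate L.
Column M is eliminated: R beats it against every remaining row (s3: 4>0).
Among the remaining strategies, none is strictly dominated by another pure strategy of the same player, so the elimination stops.
Surviving strategies — Row: {s3}; Column: {R}.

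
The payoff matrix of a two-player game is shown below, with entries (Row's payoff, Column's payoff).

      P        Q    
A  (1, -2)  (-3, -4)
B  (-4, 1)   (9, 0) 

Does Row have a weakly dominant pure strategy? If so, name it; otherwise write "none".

none

A fails to dominate B at Q (-3<9).
B fails to dominate A at P (-4<1).
No single strategy dominates all the others.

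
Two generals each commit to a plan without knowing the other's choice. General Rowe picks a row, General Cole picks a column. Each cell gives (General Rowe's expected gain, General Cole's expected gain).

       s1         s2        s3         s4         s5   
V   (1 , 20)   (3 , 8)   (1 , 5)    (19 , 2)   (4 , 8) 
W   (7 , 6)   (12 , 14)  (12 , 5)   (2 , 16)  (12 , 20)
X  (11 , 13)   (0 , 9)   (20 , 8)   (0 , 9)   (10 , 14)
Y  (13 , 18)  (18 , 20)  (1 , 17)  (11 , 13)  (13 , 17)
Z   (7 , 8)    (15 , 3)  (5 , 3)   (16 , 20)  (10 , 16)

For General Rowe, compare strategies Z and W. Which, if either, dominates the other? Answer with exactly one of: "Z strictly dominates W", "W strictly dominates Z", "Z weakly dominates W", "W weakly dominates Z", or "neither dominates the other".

Z's payoffs vs W's, by General Cole's action — s1: 7=7, s2: 15>12, s3: 5<12, s4: 16>2, s5: 10<12.
Z does better at s2, s4 but worse at s3, s5; neither strategy dominates the other.

neither dominates the other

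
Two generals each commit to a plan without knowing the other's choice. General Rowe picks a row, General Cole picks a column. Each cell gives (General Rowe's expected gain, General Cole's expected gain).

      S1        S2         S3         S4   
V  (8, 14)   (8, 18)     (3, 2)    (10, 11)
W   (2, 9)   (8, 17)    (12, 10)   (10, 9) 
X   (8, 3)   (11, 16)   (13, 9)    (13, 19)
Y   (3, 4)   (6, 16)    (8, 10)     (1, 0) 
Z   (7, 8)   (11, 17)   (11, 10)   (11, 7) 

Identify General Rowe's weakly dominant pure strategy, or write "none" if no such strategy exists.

X vs V: S1: 8=8, S2: 11>8, S3: 13>3, S4: 13>10.
X vs W: S1: 8>2, S2: 11>8, S3: 13>12, S4: 13>10.
X vs Y: S1: 8>3, S2: 11>6, S3: 13>8, S4: 13>1.
X vs Z: S1: 8>7, S2: 11=11, S3: 13>11, S4: 13>11.
X is at least as good as every other strategy against every opponent action, so it is weakly dominant.

X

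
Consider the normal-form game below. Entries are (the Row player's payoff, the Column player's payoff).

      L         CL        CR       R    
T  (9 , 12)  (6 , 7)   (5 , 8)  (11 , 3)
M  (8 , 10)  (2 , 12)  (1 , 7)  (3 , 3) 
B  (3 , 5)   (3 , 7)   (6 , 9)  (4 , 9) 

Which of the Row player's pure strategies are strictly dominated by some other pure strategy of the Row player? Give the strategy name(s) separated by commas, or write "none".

T: no other strategy beats it everywhere (M at L (9>8); B at L (9>3)).
M is strictly dominated by T (L: 9>8, CL: 6>2, CR: 5>1, R: 11>3).
B: no other strategy beats it everywhere (T at CR (6>5); M at CL (3>2)).

M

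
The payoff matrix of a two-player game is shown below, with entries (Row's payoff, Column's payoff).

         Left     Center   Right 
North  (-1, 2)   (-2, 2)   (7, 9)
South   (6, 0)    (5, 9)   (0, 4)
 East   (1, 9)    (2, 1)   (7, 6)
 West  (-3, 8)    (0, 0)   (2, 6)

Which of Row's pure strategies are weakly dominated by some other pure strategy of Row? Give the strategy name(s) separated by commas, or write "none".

North, West

East weakly dominates North — Left: 1>-1, Center: 2>-2, Right: 7=7.
South is not dominated — it holds its own against North at Left (6>-1); East at Left (6>1); West at Left (6>-3).
East is not dominated — it holds its own against North at Left (1>-1); South at Right (7>0); West at Left (1>-3).
West is weakly dominated by East (Left: 1>-3, Center: 2>0, Right: 7>2).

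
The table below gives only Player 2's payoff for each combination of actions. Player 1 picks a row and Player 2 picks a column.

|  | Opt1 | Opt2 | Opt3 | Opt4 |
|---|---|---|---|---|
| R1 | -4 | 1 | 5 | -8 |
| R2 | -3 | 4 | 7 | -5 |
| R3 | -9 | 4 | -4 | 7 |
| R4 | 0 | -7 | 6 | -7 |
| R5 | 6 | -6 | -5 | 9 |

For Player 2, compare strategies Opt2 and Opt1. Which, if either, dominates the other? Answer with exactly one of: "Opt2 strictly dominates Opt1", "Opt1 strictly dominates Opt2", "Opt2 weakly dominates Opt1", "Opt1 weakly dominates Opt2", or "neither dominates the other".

neither dominates the other

Compare Opt2 to Opt1 across every action of Player 1: R1: 1>-4, R2: 4>-3, R3: 4>-9, R4: -7<0, R5: -6<6.
Opt2 does better at R1, R2, R3 but worse at R4, R5; neither strategy dominates the other.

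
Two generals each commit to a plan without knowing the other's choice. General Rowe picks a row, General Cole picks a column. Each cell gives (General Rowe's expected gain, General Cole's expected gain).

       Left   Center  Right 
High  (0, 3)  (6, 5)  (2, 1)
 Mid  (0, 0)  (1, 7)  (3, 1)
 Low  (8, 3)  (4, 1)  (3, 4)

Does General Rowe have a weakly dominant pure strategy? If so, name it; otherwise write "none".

none

High fails to dominate Mid at Right (2<3).
Mid fails to dominate High at Center (1<6).
Low fails to dominate High at Center (4<6).
No single strategy dominates all the others.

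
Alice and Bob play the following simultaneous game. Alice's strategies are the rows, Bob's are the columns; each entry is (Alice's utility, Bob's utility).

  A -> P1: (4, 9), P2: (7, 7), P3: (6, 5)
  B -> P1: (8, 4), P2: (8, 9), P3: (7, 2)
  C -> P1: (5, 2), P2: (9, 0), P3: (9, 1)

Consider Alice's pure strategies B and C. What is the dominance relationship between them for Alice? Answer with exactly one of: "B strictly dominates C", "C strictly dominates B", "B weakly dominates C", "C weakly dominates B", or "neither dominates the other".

neither dominates the other

B's payoffs vs C's, by Bob's action — P1: 8>5, P2: 8<9, P3: 7<9.
B does better at P1 but worse at P2, P3; neither strategy dominates the other.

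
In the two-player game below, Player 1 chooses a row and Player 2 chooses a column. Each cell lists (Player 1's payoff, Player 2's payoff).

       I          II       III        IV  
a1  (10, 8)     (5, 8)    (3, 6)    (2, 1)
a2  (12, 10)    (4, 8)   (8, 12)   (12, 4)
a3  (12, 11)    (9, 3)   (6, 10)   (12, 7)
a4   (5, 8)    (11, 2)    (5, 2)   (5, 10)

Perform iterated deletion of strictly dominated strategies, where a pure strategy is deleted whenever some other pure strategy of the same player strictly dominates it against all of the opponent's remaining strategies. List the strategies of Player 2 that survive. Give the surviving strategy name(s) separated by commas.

I, III

Row a1 is eliminated: a3 beats it against every remaining column (I: 12>10, II: 9>5, III: 6>3, IV: 12>2).
Column II is eliminated: I beats it against every remaining row (a2: 10>8, a3: 11>3, a4: 8>2).
Player 1's strategy a4 is strictly dominated by a2 (I: 12>5, III: 8>5, IV: 12>5) and is removed.
Column IV is eliminated: I beats it against every remaining row (a2: 10>4, a3: 11>7).
Among the remaining strategies, none is strictly dominated by another pure strategy of the same player, so the elimination stops.
Surviving strategies — Player 1: {a2, a3}; Player 2: {I, III}.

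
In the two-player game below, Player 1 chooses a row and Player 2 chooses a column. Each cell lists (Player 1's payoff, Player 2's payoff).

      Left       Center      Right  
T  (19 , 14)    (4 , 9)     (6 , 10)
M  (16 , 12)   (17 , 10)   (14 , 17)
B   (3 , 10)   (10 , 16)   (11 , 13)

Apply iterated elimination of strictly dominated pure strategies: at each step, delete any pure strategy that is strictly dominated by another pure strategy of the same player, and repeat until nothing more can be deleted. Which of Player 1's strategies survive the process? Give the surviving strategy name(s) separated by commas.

For Player 1, M strictly dominates B on the remaining columns (Left: 16>3, Center: 17>10, Right: 14>11); eliminate B.
Column Center is eliminated: Left beats it against every remaining row (T: 14>9, M: 12>10).
Among the remaining strategies, none is strictly dominated by another pure strategy of the same player, so the elimination stops.
Surviving strategies — Player 1: {T, M}; Player 2: {Left, Right}.

T, M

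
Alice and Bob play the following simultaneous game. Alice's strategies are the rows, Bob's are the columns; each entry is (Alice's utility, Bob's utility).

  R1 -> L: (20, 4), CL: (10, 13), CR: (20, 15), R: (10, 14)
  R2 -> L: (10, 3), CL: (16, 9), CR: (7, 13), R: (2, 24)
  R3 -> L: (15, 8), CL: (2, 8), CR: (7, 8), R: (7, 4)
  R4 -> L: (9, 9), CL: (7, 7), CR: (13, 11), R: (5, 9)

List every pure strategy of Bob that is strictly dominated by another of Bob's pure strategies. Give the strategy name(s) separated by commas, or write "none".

Nothing dominates L: CL at R3 (8=8); CR at R3 (8=8); R at R3 (8>4).
CL is not dominated — it holds its own against L at R1 (13>4); CR at R3 (8=8); R at R3 (8>4).
Nothing dominates CR: L at R1 (15>4); CL at R1 (15>13); R at R1 (15>14).
R is not dominated — it holds its own against L at R1 (14>4); CL at R1 (14>13); CR at R2 (24>13).

none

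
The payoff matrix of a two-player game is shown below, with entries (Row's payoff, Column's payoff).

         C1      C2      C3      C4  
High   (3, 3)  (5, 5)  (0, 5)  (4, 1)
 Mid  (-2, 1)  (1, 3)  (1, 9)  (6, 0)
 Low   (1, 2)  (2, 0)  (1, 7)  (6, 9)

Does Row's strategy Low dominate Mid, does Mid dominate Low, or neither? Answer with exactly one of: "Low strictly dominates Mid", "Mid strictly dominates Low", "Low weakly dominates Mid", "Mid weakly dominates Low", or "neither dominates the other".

Low weakly dominates Mid

Compare Low to Mid across each opponent action: C1: 1>-2, C2: 2>1, C3: 1=1, C4: 6=6.
Low is at least as good everywhere and strictly better somewhere (tied only at C3, C4), so Low weakly but not strictly dominates Mid.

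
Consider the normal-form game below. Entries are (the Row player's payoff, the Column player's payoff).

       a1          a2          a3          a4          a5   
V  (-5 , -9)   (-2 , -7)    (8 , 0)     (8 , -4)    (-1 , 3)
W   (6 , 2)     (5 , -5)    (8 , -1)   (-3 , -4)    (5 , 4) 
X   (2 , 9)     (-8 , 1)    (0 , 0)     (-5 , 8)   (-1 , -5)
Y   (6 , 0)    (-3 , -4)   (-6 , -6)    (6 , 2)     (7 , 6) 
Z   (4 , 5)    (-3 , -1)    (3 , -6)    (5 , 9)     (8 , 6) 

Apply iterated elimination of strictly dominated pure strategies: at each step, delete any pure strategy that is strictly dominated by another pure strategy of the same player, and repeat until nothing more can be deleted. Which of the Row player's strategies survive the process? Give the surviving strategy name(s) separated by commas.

For the Row player, W strictly dominates X on the remaining columns (a1: 6>2, a2: 5>-8, a3: 8>0, a4: -3>-5, a5: 5>-1); eliminate X.
For the Column player, a5 strictly dominates a1 on the remaining rows (V: 3>-9, W: 4>2, Y: 6>0, Z: 6>5); eliminate a1.
The Column player's strategy a2 is strictly dominated by a4 (V: -4>-7, W: -4>-5, Y: 2>-4, Z: 9>-1) and is removed.
Column a3 is eliminated: a5 beats it against every remaining row (V: 3>0, W: 4>-1, Y: 6>-6, Z: 6>-6).
For the Row player, Y strictly dominates W on the remaining columns (a4: 6>-3, a5: 7>5); eliminate W.
Among the remaining strategies, none is strictly dominated by another pure strategy of the same player, so the elimination stops.
Surviving strategies — the Row player: {V, Y, Z}; the Column player: {a4, a5}.

V, Y, Z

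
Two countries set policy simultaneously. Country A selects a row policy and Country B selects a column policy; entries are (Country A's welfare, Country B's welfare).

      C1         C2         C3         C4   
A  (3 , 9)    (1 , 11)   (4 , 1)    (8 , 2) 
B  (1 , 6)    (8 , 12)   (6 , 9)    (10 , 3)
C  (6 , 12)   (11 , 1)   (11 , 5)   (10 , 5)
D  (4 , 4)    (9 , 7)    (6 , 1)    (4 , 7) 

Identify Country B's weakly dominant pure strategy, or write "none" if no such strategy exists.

none

C1 fails to dominate C2 at A (9<11).
C2 fails to dominate C1 at C (1<12).
C3 fails to dominate C1 at A (1<9).
C4 fails to dominate C1 at A (2<9).
No single strategy dominates all the others.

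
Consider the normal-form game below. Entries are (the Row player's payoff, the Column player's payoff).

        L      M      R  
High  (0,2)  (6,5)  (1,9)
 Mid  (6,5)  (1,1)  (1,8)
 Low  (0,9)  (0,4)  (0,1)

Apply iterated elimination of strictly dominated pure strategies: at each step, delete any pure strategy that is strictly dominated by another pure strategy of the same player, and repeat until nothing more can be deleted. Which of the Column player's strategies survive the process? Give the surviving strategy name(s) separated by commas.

Row Low is eliminated: Mid beats it against every remaining column (L: 6>0, M: 1>0, R: 1>0).
The Column player's strategy L is strictly dominated by R (High: 9>2, Mid: 8>5) and is removed.
Column M is eliminated: R beats it against every remaining row (High: 9>5, Mid: 8>1).
Among the remaining strategies, none is strictly dominated by another pure strategy of the same player, so the elimination stops.
Surviving strategies — the Row player: {High, Mid}; the Column player: {R}.

R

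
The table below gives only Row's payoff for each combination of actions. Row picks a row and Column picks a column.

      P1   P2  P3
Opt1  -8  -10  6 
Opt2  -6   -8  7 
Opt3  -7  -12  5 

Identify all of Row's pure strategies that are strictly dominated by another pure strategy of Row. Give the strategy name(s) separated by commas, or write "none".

Opt1 is strictly dominated by Opt2 (P1: -6>-8, P2: -8>-10, P3: 7>6).
Opt2: no other strategy beats it everywhere (Opt1 at P1 (-6>-8); Opt3 at P1 (-6>-7)).
Opt3: dominated, since Opt2 does at least as well everywhere (P1: -6>-7, P2: -8>-12, P3: 7>5).

Opt1, Opt3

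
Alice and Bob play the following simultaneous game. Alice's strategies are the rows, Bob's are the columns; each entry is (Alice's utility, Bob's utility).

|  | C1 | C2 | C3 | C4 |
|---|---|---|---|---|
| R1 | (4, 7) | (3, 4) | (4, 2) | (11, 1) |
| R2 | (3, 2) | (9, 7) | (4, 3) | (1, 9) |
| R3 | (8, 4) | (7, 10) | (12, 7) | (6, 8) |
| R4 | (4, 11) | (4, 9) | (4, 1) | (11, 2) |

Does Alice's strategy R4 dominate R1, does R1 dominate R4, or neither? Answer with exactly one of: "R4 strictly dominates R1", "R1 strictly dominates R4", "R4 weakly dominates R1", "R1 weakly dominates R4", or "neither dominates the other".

Compare R4 to R1 across each opponent action: C1: 4=4, C2: 4>3, C3: 4=4, C4: 11=11.
R4 is at least as good everywhere and strictly better somewhere (tied only at C1, C3, C4), so R4 weakly but not strictly dominates R1.

R4 weakly dominates R1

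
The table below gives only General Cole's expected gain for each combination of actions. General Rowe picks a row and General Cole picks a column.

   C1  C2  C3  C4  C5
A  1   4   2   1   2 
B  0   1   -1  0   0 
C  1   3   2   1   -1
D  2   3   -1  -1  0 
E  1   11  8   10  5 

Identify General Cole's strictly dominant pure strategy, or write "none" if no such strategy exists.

C2

C2 vs C1: A: 4>1, B: 1>0, C: 3>1, D: 3>2, E: 11>1.
C2 vs C3: A: 4>2, B: 1>-1, C: 3>2, D: 3>-1, E: 11>8.
C2 vs C4: A: 4>1, B: 1>0, C: 3>1, D: 3>-1, E: 11>10.
C2 vs C5: A: 4>2, B: 1>0, C: 3>-1, D: 3>0, E: 11>5.
C2 strictly beats every other strategy against every opponent action, so it is strictly dominant.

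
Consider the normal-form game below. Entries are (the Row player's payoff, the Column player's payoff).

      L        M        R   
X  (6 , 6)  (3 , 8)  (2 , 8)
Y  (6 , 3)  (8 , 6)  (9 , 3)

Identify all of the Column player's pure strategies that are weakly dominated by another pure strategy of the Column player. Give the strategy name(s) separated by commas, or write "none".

L is weakly dominated by M (X: 8>6, Y: 6>3).
M is not dominated — it holds its own against L at X (8>6); R at Y (6>3).
R: dominated, since M does at least as well everywhere (X: 8=8, Y: 6>3).

L, R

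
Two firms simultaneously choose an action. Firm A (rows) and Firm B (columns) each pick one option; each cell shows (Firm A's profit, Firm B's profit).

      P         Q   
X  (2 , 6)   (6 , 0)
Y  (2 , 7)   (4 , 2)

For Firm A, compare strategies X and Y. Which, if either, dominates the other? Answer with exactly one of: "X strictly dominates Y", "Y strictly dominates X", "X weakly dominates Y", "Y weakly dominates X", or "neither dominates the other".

X weakly dominates Y

X's payoffs vs Y's, by Firm B's action — P: 2=2, Q: 6>4.
X is at least as good everywhere and strictly better somewhere (tied only at P), so X weakly but not strictly dominates Y.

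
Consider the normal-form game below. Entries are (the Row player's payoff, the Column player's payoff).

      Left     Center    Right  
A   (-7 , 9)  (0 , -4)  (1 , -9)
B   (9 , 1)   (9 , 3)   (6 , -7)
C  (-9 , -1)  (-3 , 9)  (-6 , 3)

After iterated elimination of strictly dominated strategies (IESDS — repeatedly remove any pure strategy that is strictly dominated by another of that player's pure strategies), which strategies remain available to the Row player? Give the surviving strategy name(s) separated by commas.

B

Row A is eliminated: B beats it against every remaining column (Left: 9>-7, Center: 9>0, Right: 6>1).
For the Row player, B strictly dominates C on the remaining columns (Left: 9>-9, Center: 9>-3, Right: 6>-6); eliminate C.
The Column player's strategy Left is strictly dominated by Center (B: 3>1) and is removed.
For the Column player, Center strictly dominates Right on the remaining rows (B: 3>-7); eliminate Right.
Among the remaining strategies, none is strictly dominated by another pure strategy of the same player, so the elimination stops.
Surviving strategies — the Row player: {B}; the Column player: {Center}.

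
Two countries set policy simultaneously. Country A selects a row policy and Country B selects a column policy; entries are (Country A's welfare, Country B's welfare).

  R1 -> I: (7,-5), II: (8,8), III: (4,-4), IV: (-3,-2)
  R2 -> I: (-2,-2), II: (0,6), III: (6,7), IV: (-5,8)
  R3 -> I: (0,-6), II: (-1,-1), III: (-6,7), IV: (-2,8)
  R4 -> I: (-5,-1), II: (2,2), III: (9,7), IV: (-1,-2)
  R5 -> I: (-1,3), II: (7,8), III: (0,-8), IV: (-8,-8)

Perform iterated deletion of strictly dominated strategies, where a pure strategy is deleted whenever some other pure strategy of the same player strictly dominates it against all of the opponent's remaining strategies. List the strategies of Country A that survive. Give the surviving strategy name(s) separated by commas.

R1, R4

Country A's strategy R5 is strictly dominated by R1 (I: 7>-1, II: 8>7, III: 4>0, IV: -3>-8) and is removed.
Column I is eliminated: II beats it against every remaining row (R1: 8>-5, R2: 6>-2, R3: -1>-6, R4: 2>-1).
Country A's strategy R2 is strictly dominated by R4 (II: 2>0, III: 9>6, IV: -1>-5) and is removed.
Row R3 is eliminated: R4 beats it against every remaining column (II: 2>-1, III: 9>-6, IV: -1>-2).
Column IV is eliminated: II beats it against every remaining row (R1: 8>-2, R4: 2>-2).
Among the remaining strategies, none is strictly dominated by another pure strategy of the same player, so the elimination stops.
Surviving strategies — Country A: {R1, R4}; Country B: {II, III}.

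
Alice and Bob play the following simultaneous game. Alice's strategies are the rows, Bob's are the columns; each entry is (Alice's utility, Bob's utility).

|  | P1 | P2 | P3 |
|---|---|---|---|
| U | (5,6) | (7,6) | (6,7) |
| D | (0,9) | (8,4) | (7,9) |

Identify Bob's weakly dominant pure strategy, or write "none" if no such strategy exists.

P3 vs P1: U: 7>6, D: 9=9.
P3 vs P2: U: 7>6, D: 9>4.
P3 is at least as good as every other strategy against every opponent action, so it is weakly dominant.

P3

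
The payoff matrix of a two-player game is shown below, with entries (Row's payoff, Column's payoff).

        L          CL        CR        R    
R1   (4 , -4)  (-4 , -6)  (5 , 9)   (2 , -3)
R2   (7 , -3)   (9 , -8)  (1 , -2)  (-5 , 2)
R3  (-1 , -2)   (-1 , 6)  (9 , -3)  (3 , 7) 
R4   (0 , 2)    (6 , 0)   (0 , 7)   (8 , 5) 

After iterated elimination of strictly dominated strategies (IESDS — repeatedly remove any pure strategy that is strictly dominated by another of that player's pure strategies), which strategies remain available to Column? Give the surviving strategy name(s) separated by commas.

For Column, R strictly dominates L on the remaining rows (R1: -3>-4, R2: 2>-3, R3: 7>-2, R4: 5>2); eliminate L.
For Row, R3 strictly dominates R1 on the remaining columns (CL: -1>-4, CR: 9>5, R: 3>2); eliminate R1.
For Column, R strictly dominates CL on the remaining rows (R2: 2>-8, R3: 7>6, R4: 5>0); eliminate CL.
Row's strategy R2 is strictly dominated by R3 (CR: 9>1, R: 3>-5) and is removed.
Among the remaining strategies, none is strictly dominated by another pure strategy of the same player, so the elimination stops.
Surviving strategies — Row: {R3, R4}; Column: {CR, R}.

CR, R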